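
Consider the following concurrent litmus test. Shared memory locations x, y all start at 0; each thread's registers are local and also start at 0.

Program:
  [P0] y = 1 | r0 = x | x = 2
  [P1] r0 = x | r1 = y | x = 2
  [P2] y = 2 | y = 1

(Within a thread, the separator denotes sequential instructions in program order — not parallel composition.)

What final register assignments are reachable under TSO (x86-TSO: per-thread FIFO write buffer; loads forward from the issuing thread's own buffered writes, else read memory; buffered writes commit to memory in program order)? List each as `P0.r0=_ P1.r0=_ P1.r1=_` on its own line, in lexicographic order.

P0.r0=0 P1.r0=0 P1.r1=0
P0.r0=0 P1.r0=0 P1.r1=1
P0.r0=0 P1.r0=0 P1.r1=2
P0.r0=0 P1.r0=2 P1.r1=1
P0.r0=0 P1.r0=2 P1.r1=2
P0.r0=2 P1.r0=0 P1.r1=0
P0.r0=2 P1.r0=0 P1.r1=1
P0.r0=2 P1.r0=0 P1.r1=2

outcome vector order: (P0.r0,P1.r0,P1.r1)
|TSO outcomes| = 8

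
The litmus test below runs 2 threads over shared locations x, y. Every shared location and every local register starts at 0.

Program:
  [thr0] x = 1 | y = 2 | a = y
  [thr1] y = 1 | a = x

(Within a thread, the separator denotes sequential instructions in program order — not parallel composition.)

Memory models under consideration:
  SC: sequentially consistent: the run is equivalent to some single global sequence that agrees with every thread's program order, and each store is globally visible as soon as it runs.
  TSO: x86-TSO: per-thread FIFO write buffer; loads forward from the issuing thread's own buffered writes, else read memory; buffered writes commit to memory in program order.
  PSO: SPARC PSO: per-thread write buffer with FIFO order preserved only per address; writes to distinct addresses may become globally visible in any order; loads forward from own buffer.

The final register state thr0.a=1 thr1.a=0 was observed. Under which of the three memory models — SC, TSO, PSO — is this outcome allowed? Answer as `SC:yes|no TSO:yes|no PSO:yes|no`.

SC:no TSO:yes PSO:yes

outcome vector order: (thr0.a,thr1.a)
under SC → 11 20 21
under TSO → 10 11 20 21
under PSO → 10 11 20 21
target 10 ∈ {TSO,PSO}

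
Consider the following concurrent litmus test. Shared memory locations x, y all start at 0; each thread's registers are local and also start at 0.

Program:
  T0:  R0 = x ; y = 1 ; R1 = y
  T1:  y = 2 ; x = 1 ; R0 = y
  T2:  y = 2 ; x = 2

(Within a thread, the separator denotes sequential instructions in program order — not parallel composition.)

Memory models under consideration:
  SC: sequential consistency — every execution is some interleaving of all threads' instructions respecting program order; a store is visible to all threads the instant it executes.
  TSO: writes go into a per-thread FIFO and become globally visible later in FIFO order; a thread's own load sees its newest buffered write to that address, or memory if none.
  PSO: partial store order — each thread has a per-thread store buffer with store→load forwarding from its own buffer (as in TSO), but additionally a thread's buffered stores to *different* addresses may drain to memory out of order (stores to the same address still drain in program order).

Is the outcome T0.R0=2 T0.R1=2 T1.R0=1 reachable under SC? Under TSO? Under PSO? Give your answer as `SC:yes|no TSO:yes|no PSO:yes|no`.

outcome vector order: (T0.R0,T0.R1,T1.R0)
SC (11): (0,1,1); (0,1,2); (0,2,1); (0,2,2); (1,1,1); (1,1,2); (1,2,1); (1,2,2); (2,1,1); (2,1,2); (2,2,2)
TSO (11): (0,1,1); (0,1,2); (0,2,1); (0,2,2); (1,1,1); (1,1,2); (1,2,1); (1,2,2); (2,1,1); (2,1,2); (2,2,2)
PSO (12): (0,1,1); (0,1,2); (0,2,1); (0,2,2); (1,1,1); (1,1,2); (1,2,1); (1,2,2); (2,1,1); (2,1,2); (2,2,1); (2,2,2)
target (2,2,1) ∈ {PSO}

SC:no TSO:no PSO:yes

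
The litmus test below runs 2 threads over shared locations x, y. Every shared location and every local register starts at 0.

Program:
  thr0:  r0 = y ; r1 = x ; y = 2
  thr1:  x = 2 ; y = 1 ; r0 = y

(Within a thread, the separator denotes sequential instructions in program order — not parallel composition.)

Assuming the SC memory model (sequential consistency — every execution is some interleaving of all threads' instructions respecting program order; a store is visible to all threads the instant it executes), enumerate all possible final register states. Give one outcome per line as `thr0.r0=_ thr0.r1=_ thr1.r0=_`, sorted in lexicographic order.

outcome vector order: (thr0.r0,thr0.r1,thr1.r0)
|SC outcomes| = 6

thr0.r0=0 thr0.r1=0 thr1.r0=1
thr0.r0=0 thr0.r1=0 thr1.r0=2
thr0.r0=0 thr0.r1=2 thr1.r0=1
thr0.r0=0 thr0.r1=2 thr1.r0=2
thr0.r0=1 thr0.r1=2 thr1.r0=1
thr0.r0=1 thr0.r1=2 thr1.r0=2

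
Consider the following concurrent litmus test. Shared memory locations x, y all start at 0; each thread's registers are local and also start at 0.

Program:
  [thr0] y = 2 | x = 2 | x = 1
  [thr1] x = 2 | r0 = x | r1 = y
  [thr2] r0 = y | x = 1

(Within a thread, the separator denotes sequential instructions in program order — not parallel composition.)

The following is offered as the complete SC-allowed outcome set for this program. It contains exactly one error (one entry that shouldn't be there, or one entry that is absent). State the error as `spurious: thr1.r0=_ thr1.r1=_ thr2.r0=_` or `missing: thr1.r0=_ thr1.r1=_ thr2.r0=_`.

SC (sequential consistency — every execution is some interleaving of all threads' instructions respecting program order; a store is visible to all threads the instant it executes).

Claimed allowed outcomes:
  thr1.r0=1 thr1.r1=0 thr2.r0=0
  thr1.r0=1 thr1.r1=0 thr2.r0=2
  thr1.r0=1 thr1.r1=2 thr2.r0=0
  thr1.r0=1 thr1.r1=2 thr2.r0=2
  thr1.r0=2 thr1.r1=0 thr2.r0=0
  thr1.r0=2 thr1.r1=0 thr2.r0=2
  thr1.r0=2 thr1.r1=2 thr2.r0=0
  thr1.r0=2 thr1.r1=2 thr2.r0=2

spurious: thr1.r0=1 thr1.r1=0 thr2.r0=2

outcome vector order: (thr1.r0,thr1.r1,thr2.r0)
SC: 7 outcomes — {(1,0,0), (1,2,0), (1,2,2), (2,0,0), (2,0,2), (2,2,0), (2,2,2)}
claimed∖SC = {(1,0,2)}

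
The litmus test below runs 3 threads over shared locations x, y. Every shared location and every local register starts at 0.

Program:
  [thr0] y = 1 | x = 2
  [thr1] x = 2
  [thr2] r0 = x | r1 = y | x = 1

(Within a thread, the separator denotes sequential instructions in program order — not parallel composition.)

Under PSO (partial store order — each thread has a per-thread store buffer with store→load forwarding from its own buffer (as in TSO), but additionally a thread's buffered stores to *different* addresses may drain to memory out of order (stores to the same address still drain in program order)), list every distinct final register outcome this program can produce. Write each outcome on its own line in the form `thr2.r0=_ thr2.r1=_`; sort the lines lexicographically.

thr2.r0=0 thr2.r1=0
thr2.r0=0 thr2.r1=1
thr2.r0=2 thr2.r1=0
thr2.r0=2 thr2.r1=1

outcome vector order: (thr2.r0,thr2.r1)
|PSO outcomes| = 4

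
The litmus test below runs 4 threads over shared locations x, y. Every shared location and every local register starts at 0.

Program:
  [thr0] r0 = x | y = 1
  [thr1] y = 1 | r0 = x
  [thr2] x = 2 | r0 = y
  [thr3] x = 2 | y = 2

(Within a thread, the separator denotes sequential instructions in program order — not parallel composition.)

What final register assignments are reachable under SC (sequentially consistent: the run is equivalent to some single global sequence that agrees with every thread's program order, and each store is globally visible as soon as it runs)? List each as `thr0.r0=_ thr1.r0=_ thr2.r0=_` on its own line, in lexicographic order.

thr0.r0=0 thr1.r0=0 thr2.r0=1
thr0.r0=0 thr1.r0=0 thr2.r0=2
thr0.r0=0 thr1.r0=2 thr2.r0=0
thr0.r0=0 thr1.r0=2 thr2.r0=1
thr0.r0=0 thr1.r0=2 thr2.r0=2
thr0.r0=2 thr1.r0=0 thr2.r0=1
thr0.r0=2 thr1.r0=0 thr2.r0=2
thr0.r0=2 thr1.r0=2 thr2.r0=0
thr0.r0=2 thr1.r0=2 thr2.r0=1
thr0.r0=2 thr1.r0=2 thr2.r0=2

outcome vector order: (thr0.r0,thr1.r0,thr2.r0)
|SC outcomes| = 10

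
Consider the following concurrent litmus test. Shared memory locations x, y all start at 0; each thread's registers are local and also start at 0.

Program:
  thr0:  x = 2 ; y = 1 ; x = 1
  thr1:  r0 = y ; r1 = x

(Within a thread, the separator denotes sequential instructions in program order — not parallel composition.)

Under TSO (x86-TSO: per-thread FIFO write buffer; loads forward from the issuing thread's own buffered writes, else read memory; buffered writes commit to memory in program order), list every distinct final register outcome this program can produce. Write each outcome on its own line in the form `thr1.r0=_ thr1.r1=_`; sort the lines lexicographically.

outcome vector order: (thr1.r0,thr1.r1)
|TSO outcomes| = 5

thr1.r0=0 thr1.r1=0
thr1.r0=0 thr1.r1=1
thr1.r0=0 thr1.r1=2
thr1.r0=1 thr1.r1=1
thr1.r0=1 thr1.r1=2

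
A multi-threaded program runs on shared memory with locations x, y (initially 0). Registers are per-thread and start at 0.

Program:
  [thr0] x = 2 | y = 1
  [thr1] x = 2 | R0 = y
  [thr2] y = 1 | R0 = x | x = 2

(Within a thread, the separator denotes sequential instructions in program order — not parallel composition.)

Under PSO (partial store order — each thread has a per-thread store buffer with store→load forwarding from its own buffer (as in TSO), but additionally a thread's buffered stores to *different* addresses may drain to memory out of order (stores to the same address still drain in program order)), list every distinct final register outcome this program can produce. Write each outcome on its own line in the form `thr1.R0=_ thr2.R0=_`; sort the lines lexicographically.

thr1.R0=0 thr2.R0=0
thr1.R0=0 thr2.R0=2
thr1.R0=1 thr2.R0=0
thr1.R0=1 thr2.R0=2

outcome vector order: (thr1.R0,thr2.R0)
|PSO outcomes| = 4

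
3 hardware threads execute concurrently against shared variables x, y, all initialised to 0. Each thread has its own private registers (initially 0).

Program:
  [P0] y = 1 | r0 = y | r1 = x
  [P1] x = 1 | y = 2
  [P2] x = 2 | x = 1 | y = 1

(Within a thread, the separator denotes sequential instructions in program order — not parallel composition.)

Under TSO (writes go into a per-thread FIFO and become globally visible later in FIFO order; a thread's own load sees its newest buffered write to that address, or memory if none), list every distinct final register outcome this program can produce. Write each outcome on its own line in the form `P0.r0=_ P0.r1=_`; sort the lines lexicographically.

P0.r0=1 P0.r1=0
P0.r0=1 P0.r1=1
P0.r0=1 P0.r1=2
P0.r0=2 P0.r1=1
P0.r0=2 P0.r1=2

outcome vector order: (P0.r0,P0.r1)
|TSO outcomes| = 5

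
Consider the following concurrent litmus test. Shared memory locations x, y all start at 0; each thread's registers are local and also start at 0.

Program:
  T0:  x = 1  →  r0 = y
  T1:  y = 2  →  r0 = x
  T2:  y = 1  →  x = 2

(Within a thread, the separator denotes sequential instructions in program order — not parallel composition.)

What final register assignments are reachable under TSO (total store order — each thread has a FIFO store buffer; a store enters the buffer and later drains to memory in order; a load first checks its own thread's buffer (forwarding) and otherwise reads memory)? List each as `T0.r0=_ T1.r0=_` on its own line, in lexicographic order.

T0.r0=0 T1.r0=0
T0.r0=0 T1.r0=1
T0.r0=0 T1.r0=2
T0.r0=1 T1.r0=0
T0.r0=1 T1.r0=1
T0.r0=1 T1.r0=2
T0.r0=2 T1.r0=0
T0.r0=2 T1.r0=1
T0.r0=2 T1.r0=2

outcome vector order: (T0.r0,T1.r0)
|TSO outcomes| = 9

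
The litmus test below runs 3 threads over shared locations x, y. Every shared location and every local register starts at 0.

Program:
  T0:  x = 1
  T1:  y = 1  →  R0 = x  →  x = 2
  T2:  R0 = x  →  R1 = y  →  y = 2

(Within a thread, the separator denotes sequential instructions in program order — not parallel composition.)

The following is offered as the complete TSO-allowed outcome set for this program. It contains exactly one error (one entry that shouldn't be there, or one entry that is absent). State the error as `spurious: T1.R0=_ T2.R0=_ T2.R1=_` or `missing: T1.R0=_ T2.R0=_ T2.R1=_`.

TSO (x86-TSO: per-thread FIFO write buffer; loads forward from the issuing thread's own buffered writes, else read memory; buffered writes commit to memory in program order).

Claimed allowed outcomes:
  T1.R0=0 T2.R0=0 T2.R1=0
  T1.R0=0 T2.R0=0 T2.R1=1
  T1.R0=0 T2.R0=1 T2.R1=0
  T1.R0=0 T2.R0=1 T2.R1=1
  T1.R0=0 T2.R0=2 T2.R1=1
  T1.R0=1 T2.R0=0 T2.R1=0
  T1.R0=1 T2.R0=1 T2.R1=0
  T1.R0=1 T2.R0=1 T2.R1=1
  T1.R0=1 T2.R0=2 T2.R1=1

outcome vector order: (T1.R0,T2.R0,T2.R1)
TSO (10): 0/0/0 0/0/1 0/1/0 0/1/1 0/2/1 1/0/0 1/0/1 1/1/0 1/1/1 1/2/1
TSO∖claimed = {1/0/1}

missing: T1.R0=1 T2.R0=0 T2.R1=1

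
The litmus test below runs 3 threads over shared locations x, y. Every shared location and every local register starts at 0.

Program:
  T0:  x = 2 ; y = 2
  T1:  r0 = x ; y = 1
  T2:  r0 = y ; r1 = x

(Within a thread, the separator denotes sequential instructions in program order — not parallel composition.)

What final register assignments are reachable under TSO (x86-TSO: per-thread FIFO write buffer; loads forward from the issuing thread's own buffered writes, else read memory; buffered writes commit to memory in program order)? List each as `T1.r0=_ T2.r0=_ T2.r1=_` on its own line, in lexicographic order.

outcome vector order: (T1.r0,T2.r0,T2.r1)
|TSO outcomes| = 9

T1.r0=0 T2.r0=0 T2.r1=0
T1.r0=0 T2.r0=0 T2.r1=2
T1.r0=0 T2.r0=1 T2.r1=0
T1.r0=0 T2.r0=1 T2.r1=2
T1.r0=0 T2.r0=2 T2.r1=2
T1.r0=2 T2.r0=0 T2.r1=0
T1.r0=2 T2.r0=0 T2.r1=2
T1.r0=2 T2.r0=1 T2.r1=2
T1.r0=2 T2.r0=2 T2.r1=2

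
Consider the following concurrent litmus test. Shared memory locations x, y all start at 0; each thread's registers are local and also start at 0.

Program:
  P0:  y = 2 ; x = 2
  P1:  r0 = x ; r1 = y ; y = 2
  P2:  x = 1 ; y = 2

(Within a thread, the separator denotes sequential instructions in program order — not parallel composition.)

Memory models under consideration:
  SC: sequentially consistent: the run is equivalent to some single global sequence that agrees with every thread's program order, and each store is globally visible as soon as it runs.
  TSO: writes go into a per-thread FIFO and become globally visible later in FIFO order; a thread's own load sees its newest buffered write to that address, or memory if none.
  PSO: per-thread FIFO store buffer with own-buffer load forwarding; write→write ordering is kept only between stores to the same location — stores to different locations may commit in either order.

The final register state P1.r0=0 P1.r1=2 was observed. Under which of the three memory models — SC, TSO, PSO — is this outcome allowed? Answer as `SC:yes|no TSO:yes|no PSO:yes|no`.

SC:yes TSO:yes PSO:yes

outcome vector order: (P1.r0,P1.r1)
[SC] allowed = {0/0 0/2 1/0 1/2 2/2}
[TSO] allowed = {0/0 0/2 1/0 1/2 2/2}
[PSO] allowed = {0/0 0/2 1/0 1/2 2/0 2/2}
target 0/2 ∈ {SC,TSO,PSO}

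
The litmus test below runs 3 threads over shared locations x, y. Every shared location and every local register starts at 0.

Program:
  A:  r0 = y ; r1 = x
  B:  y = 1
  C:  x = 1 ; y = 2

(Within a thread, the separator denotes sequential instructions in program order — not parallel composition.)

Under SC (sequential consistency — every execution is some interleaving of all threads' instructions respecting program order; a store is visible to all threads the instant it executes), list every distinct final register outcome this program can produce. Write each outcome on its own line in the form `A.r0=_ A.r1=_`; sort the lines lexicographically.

A.r0=0 A.r1=0
A.r0=0 A.r1=1
A.r0=1 A.r1=0
A.r0=1 A.r1=1
A.r0=2 A.r1=1

outcome vector order: (A.r0,A.r1)
|SC outcomes| = 5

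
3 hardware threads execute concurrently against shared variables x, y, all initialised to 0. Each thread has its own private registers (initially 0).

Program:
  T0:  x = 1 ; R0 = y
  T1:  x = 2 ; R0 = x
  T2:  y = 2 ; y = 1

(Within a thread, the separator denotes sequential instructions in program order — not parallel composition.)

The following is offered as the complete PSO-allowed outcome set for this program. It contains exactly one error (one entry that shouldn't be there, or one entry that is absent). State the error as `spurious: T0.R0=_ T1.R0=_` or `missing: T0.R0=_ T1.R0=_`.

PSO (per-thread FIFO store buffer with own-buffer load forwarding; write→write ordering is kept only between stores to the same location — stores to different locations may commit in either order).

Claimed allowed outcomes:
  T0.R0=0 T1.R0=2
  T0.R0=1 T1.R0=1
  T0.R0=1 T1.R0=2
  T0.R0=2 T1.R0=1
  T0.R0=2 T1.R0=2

outcome vector order: (T0.R0,T1.R0)
under PSO → 01, 02, 11, 12, 21, 22
PSO∖claimed = {01}

missing: T0.R0=0 T1.R0=1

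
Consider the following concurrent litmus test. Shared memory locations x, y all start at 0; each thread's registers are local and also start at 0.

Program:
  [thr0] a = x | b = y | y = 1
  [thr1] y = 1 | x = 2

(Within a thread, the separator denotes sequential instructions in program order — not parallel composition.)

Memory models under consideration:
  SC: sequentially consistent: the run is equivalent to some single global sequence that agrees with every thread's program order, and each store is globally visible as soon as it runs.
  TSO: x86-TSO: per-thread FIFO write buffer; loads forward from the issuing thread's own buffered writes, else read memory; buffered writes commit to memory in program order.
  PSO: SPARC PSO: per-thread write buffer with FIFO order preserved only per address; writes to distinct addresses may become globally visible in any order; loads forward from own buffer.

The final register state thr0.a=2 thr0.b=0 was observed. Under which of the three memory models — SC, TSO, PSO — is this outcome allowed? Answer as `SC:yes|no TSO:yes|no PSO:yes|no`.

outcome vector order: (thr0.a,thr0.b)
[SC] allowed = {<0 0>; <0 1>; <2 1>}
[TSO] allowed = {<0 0>; <0 1>; <2 1>}
[PSO] allowed = {<0 0>; <0 1>; <2 0>; <2 1>}
target <2 0> ∈ {PSO}

SC:no TSO:no PSO:yes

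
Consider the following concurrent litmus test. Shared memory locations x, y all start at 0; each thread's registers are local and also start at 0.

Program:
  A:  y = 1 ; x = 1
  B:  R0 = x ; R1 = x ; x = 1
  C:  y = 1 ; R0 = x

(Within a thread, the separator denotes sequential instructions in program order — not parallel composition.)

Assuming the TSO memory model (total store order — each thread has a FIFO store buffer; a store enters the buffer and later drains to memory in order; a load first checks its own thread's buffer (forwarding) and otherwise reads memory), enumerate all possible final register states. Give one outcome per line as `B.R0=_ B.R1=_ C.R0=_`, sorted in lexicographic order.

outcome vector order: (B.R0,B.R1,C.R0)
|TSO outcomes| = 6

B.R0=0 B.R1=0 C.R0=0
B.R0=0 B.R1=0 C.R0=1
B.R0=0 B.R1=1 C.R0=0
B.R0=0 B.R1=1 C.R0=1
B.R0=1 B.R1=1 C.R0=0
B.R0=1 B.R1=1 C.R0=1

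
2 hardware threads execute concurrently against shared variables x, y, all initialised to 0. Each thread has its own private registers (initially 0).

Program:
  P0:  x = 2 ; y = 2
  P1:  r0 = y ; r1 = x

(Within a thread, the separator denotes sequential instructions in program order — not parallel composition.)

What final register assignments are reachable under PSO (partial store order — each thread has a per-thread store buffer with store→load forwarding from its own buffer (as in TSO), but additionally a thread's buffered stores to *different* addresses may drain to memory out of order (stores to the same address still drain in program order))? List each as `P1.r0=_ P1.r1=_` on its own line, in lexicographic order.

outcome vector order: (P1.r0,P1.r1)
|PSO outcomes| = 4

P1.r0=0 P1.r1=0
P1.r0=0 P1.r1=2
P1.r0=2 P1.r1=0
P1.r0=2 P1.r1=2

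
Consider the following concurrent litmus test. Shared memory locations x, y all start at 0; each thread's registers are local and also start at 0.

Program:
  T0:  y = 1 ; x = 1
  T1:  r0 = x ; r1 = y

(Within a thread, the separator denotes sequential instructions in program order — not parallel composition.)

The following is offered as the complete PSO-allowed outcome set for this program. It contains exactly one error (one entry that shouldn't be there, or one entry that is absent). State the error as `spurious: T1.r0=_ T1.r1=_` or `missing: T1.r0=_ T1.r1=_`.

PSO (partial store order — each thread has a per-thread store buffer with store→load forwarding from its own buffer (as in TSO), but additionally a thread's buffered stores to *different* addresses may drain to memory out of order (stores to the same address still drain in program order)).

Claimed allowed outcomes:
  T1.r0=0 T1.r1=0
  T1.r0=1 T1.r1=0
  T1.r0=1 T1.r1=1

outcome vector order: (T1.r0,T1.r1)
PSO (4): <0 0> <0 1> <1 0> <1 1>
PSO∖claimed = {<0 1>}

missing: T1.r0=0 T1.r1=1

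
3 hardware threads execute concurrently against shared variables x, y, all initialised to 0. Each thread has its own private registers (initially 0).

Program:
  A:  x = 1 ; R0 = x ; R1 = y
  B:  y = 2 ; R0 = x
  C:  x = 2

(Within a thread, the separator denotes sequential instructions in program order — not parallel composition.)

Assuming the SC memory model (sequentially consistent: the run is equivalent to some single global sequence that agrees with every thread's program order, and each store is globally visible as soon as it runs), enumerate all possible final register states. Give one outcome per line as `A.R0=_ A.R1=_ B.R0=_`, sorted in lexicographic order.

A.R0=1 A.R1=0 B.R0=1
A.R0=1 A.R1=0 B.R0=2
A.R0=1 A.R1=2 B.R0=0
A.R0=1 A.R1=2 B.R0=1
A.R0=1 A.R1=2 B.R0=2
A.R0=2 A.R1=0 B.R0=2
A.R0=2 A.R1=2 B.R0=0
A.R0=2 A.R1=2 B.R0=1
A.R0=2 A.R1=2 B.R0=2

outcome vector order: (A.R0,A.R1,B.R0)
|SC outcomes| = 9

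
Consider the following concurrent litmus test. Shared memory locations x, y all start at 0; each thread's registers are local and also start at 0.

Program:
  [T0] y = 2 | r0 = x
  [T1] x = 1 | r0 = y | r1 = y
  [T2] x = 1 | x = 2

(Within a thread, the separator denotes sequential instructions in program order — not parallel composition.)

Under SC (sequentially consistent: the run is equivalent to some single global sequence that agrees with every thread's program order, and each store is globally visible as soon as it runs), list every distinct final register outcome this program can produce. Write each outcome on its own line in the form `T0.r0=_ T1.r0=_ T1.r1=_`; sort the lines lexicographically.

outcome vector order: (T0.r0,T1.r0,T1.r1)
|SC outcomes| = 7

T0.r0=0 T1.r0=2 T1.r1=2
T0.r0=1 T1.r0=0 T1.r1=0
T0.r0=1 T1.r0=0 T1.r1=2
T0.r0=1 T1.r0=2 T1.r1=2
T0.r0=2 T1.r0=0 T1.r1=0
T0.r0=2 T1.r0=0 T1.r1=2
T0.r0=2 T1.r0=2 T1.r1=2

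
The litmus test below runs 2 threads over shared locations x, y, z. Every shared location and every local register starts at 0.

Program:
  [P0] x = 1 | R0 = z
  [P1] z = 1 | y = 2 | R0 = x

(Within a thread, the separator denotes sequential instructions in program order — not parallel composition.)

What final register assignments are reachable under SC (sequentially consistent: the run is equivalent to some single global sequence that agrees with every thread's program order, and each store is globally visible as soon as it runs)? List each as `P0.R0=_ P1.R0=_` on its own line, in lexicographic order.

outcome vector order: (P0.R0,P1.R0)
|SC outcomes| = 3

P0.R0=0 P1.R0=1
P0.R0=1 P1.R0=0
P0.R0=1 P1.R0=1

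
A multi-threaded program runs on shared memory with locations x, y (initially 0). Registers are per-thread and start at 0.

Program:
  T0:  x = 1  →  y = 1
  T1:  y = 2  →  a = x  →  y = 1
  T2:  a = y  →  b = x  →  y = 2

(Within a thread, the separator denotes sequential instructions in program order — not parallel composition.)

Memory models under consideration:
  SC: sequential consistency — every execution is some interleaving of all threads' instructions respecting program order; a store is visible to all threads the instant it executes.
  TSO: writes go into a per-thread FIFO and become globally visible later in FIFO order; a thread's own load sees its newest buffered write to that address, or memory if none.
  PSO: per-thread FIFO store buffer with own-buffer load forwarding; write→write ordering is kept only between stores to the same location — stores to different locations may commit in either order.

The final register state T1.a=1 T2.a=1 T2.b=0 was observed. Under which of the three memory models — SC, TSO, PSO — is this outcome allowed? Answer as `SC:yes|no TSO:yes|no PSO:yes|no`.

SC:no TSO:no PSO:yes

outcome vector order: (T1.a,T2.a,T2.b)
under SC → <0 0 0> <0 0 1> <0 1 0> <0 1 1> <0 2 0> <0 2 1> <1 0 0> <1 0 1> <1 1 1> <1 2 0> <1 2 1>
under TSO → <0 0 0> <0 0 1> <0 1 0> <0 1 1> <0 2 0> <0 2 1> <1 0 0> <1 0 1> <1 1 1> <1 2 0> <1 2 1>
under PSO → <0 0 0> <0 0 1> <0 1 0> <0 1 1> <0 2 0> <0 2 1> <1 0 0> <1 0 1> <1 1 0> <1 1 1> <1 2 0> <1 2 1>
target <1 1 0> ∈ {PSO}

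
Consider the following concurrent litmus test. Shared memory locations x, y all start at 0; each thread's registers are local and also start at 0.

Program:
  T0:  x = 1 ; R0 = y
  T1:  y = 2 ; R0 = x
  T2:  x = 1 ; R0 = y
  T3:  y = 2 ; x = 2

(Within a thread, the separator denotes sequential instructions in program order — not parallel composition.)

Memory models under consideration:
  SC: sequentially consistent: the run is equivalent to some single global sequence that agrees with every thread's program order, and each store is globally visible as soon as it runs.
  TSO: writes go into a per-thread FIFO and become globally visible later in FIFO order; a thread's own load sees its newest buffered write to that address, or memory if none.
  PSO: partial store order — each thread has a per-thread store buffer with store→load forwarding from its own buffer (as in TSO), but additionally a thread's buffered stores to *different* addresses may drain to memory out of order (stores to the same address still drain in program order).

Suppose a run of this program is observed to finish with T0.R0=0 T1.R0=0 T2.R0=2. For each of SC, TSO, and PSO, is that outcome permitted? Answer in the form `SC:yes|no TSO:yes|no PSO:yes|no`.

outcome vector order: (T0.R0,T1.R0,T2.R0)
SC: 9 outcomes — {010, 012, 020, 022, 202, 210, 212, 220, 222}
TSO: 12 outcomes — {000, 002, 010, 012, 020, 022, 200, 202, 210, 212, 220, 222}
PSO: 12 outcomes — {000, 002, 010, 012, 020, 022, 200, 202, 210, 212, 220, 222}
target 002 ∈ {TSO,PSO}

SC:no TSO:yes PSO:yes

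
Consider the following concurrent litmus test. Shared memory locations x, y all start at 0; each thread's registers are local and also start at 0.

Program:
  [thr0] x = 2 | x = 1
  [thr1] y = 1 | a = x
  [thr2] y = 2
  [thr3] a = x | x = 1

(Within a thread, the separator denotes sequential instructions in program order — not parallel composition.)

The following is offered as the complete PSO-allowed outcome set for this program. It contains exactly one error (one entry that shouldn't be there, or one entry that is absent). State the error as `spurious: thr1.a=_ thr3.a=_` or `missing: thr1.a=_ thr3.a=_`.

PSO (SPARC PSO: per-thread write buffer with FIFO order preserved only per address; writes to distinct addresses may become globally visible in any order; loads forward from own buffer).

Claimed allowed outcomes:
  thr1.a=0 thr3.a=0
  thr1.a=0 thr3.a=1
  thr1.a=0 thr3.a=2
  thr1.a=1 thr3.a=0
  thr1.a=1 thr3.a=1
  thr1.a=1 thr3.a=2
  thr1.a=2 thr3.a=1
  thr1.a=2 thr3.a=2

outcome vector order: (thr1.a,thr3.a)
PSO: 9 outcomes — {00 01 02 10 11 12 20 21 22}
PSO∖claimed = {20}

missing: thr1.a=2 thr3.a=0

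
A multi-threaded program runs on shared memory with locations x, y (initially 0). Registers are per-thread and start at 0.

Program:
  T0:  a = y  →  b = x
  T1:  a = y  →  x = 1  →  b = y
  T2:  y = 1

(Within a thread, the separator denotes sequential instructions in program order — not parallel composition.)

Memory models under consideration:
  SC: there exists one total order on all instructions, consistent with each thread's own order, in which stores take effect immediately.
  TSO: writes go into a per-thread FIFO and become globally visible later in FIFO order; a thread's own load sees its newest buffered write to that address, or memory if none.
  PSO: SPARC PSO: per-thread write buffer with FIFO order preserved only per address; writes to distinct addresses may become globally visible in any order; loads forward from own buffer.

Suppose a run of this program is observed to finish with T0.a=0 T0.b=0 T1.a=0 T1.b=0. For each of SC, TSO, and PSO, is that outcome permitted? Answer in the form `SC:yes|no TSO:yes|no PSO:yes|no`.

outcome vector order: (T0.a,T0.b,T1.a,T1.b)
under SC → 0/0/0/0 0/0/0/1 0/0/1/1 0/1/0/0 0/1/0/1 0/1/1/1 1/0/0/1 1/0/1/1 1/1/0/0 1/1/0/1 1/1/1/1
under TSO → 0/0/0/0 0/0/0/1 0/0/1/1 0/1/0/0 0/1/0/1 0/1/1/1 1/0/0/0 1/0/0/1 1/0/1/1 1/1/0/0 1/1/0/1 1/1/1/1
under PSO → 0/0/0/0 0/0/0/1 0/0/1/1 0/1/0/0 0/1/0/1 0/1/1/1 1/0/0/0 1/0/0/1 1/0/1/1 1/1/0/0 1/1/0/1 1/1/1/1
target 0/0/0/0 ∈ {SC,TSO,PSO}

SC:yes TSO:yes PSO:yes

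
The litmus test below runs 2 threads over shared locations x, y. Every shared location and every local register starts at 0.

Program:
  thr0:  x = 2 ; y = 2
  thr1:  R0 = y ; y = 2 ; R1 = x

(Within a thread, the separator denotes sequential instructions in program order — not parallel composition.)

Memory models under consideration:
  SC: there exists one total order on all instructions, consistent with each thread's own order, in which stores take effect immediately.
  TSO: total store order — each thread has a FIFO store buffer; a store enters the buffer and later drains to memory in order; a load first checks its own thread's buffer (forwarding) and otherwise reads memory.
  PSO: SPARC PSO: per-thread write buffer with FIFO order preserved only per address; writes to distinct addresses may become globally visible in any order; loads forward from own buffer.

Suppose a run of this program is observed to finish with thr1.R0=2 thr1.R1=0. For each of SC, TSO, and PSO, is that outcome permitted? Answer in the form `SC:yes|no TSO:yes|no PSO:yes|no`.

SC:no TSO:no PSO:yes

outcome vector order: (thr1.R0,thr1.R1)
[SC] allowed = {<0 0>, <0 2>, <2 2>}
[TSO] allowed = {<0 0>, <0 2>, <2 2>}
[PSO] allowed = {<0 0>, <0 2>, <2 0>, <2 2>}
target <2 0> ∈ {PSO}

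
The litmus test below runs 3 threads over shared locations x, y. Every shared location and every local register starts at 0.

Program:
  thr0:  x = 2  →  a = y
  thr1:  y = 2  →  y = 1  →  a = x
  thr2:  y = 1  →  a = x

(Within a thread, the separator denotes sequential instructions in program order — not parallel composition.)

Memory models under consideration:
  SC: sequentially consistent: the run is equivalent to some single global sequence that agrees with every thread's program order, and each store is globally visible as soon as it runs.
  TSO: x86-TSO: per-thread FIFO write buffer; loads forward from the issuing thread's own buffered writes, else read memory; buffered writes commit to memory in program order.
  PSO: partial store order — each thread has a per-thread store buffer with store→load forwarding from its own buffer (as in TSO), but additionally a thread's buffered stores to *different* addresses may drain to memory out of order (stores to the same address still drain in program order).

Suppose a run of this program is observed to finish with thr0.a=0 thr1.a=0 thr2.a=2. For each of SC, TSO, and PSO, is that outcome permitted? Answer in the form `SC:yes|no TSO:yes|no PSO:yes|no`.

SC:no TSO:yes PSO:yes

outcome vector order: (thr0.a,thr1.a,thr2.a)
SC: 7 outcomes — {(0,2,2), (1,0,0), (1,0,2), (1,2,0), (1,2,2), (2,2,0), (2,2,2)}
TSO: 12 outcomes — {(0,0,0), (0,0,2), (0,2,0), (0,2,2), (1,0,0), (1,0,2), (1,2,0), (1,2,2), (2,0,0), (2,0,2), (2,2,0), (2,2,2)}
PSO: 12 outcomes — {(0,0,0), (0,0,2), (0,2,0), (0,2,2), (1,0,0), (1,0,2), (1,2,0), (1,2,2), (2,0,0), (2,0,2), (2,2,0), (2,2,2)}
target (0,0,2) ∈ {TSO,PSO}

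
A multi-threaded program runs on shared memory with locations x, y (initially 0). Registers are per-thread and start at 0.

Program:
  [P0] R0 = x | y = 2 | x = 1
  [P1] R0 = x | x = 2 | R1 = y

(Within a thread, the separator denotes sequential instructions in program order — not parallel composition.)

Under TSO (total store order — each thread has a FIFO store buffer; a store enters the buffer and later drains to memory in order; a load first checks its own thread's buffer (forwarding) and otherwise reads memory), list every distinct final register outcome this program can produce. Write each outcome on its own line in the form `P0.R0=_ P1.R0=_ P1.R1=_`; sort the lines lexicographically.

P0.R0=0 P1.R0=0 P1.R1=0
P0.R0=0 P1.R0=0 P1.R1=2
P0.R0=0 P1.R0=1 P1.R1=2
P0.R0=2 P1.R0=0 P1.R1=0
P0.R0=2 P1.R0=0 P1.R1=2

outcome vector order: (P0.R0,P1.R0,P1.R1)
|TSO outcomes| = 5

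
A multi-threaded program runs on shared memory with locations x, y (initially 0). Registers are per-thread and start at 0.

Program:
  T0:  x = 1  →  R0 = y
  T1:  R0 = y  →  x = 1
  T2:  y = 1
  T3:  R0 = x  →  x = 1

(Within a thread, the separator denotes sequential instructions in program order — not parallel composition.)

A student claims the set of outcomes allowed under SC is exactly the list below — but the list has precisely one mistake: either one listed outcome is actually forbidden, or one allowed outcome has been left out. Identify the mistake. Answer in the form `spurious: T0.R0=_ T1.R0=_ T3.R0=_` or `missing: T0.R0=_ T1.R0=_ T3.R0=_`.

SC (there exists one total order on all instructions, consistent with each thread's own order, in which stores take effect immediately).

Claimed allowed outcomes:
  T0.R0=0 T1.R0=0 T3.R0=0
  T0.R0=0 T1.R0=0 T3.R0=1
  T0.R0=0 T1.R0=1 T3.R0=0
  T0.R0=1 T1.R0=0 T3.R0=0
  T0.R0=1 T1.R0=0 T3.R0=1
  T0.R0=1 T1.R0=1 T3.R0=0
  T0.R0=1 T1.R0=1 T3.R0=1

outcome vector order: (T0.R0,T1.R0,T3.R0)
under SC → (0,0,0), (0,0,1), (0,1,0), (0,1,1), (1,0,0), (1,0,1), (1,1,0), (1,1,1)
SC∖claimed = {(0,1,1)}

missing: T0.R0=0 T1.R0=1 T3.R0=1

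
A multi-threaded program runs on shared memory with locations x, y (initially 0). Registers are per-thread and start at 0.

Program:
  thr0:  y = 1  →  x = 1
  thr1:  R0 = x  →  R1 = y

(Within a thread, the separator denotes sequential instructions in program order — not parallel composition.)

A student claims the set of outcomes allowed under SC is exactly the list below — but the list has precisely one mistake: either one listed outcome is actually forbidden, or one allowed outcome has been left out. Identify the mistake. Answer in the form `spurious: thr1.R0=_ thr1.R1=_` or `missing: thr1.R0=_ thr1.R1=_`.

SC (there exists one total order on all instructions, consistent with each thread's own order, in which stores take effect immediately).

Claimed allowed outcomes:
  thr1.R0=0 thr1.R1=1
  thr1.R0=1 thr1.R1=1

outcome vector order: (thr1.R0,thr1.R1)
SC: 3 outcomes — {(0,0) (0,1) (1,1)}
SC∖claimed = {(0,0)}

missing: thr1.R0=0 thr1.R1=0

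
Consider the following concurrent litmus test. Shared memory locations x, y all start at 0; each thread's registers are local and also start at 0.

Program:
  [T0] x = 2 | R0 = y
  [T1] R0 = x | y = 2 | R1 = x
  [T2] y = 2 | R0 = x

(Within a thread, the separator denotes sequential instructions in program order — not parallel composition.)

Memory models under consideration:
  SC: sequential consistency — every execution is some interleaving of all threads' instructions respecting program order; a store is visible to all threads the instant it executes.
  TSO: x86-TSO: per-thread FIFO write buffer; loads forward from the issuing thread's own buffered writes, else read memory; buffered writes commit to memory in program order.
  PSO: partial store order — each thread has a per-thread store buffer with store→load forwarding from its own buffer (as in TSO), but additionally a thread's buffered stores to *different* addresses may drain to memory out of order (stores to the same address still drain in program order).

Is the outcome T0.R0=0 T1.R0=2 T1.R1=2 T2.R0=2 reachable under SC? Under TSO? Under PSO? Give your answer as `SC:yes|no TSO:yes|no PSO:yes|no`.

outcome vector order: (T0.R0,T1.R0,T1.R1,T2.R0)
[SC] allowed = {0/0/2/2, 0/2/2/2, 2/0/0/0, 2/0/0/2, 2/0/2/0, 2/0/2/2, 2/2/2/0, 2/2/2/2}
[TSO] allowed = {0/0/0/0, 0/0/0/2, 0/0/2/0, 0/0/2/2, 0/2/2/0, 0/2/2/2, 2/0/0/0, 2/0/0/2, 2/0/2/0, 2/0/2/2, 2/2/2/0, 2/2/2/2}
[PSO] allowed = {0/0/0/0, 0/0/0/2, 0/0/2/0, 0/0/2/2, 0/2/2/0, 0/2/2/2, 2/0/0/0, 2/0/0/2, 2/0/2/0, 2/0/2/2, 2/2/2/0, 2/2/2/2}
target 0/2/2/2 ∈ {SC,TSO,PSO}

SC:yes TSO:yes PSO:yes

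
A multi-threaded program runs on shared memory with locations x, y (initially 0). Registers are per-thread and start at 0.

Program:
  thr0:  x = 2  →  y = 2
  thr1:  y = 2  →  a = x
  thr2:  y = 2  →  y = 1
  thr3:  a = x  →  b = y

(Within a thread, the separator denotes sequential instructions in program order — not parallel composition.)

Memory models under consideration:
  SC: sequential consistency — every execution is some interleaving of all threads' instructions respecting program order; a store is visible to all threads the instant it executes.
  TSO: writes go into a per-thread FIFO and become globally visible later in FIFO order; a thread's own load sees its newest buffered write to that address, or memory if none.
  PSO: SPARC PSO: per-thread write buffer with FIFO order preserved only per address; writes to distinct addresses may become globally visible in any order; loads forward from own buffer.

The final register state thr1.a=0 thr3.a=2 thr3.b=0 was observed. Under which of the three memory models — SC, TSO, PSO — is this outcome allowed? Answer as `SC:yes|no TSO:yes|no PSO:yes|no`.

outcome vector order: (thr1.a,thr3.a,thr3.b)
under SC → (0,0,0); (0,0,1); (0,0,2); (0,2,1); (0,2,2); (2,0,0); (2,0,1); (2,0,2); (2,2,0); (2,2,1); (2,2,2)
under TSO → (0,0,0); (0,0,1); (0,0,2); (0,2,0); (0,2,1); (0,2,2); (2,0,0); (2,0,1); (2,0,2); (2,2,0); (2,2,1); (2,2,2)
under PSO → (0,0,0); (0,0,1); (0,0,2); (0,2,0); (0,2,1); (0,2,2); (2,0,0); (2,0,1); (2,0,2); (2,2,0); (2,2,1); (2,2,2)
target (0,2,0) ∈ {TSO,PSO}

SC:no TSO:yes PSO:yes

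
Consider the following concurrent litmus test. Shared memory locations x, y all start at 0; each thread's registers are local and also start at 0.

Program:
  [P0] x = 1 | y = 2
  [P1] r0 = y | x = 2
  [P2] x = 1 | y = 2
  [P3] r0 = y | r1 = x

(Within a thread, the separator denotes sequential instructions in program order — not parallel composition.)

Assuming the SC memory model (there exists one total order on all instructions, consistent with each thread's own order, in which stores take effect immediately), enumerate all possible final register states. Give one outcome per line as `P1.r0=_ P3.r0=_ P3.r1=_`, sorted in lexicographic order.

P1.r0=0 P3.r0=0 P3.r1=0
P1.r0=0 P3.r0=0 P3.r1=1
P1.r0=0 P3.r0=0 P3.r1=2
P1.r0=0 P3.r0=2 P3.r1=1
P1.r0=0 P3.r0=2 P3.r1=2
P1.r0=2 P3.r0=0 P3.r1=0
P1.r0=2 P3.r0=0 P3.r1=1
P1.r0=2 P3.r0=0 P3.r1=2
P1.r0=2 P3.r0=2 P3.r1=1
P1.r0=2 P3.r0=2 P3.r1=2

outcome vector order: (P1.r0,P3.r0,P3.r1)
|SC outcomes| = 10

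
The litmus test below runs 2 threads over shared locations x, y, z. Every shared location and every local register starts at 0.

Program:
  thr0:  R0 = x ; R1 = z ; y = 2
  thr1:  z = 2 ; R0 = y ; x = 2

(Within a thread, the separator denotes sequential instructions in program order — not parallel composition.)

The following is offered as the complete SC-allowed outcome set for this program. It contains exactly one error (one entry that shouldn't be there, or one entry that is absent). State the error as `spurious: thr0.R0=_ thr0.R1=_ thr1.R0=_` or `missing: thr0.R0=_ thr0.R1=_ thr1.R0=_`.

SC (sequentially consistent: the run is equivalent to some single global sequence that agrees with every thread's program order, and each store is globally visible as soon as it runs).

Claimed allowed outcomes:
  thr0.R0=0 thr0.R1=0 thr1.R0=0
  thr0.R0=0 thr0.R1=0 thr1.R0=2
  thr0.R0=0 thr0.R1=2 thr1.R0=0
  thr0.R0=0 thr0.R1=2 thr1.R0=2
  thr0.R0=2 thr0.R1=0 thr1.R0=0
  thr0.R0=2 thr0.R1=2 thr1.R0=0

outcome vector order: (thr0.R0,thr0.R1,thr1.R0)
under SC → 0/0/0; 0/0/2; 0/2/0; 0/2/2; 2/2/0
claimed∖SC = {2/0/0}

spurious: thr0.R0=2 thr0.R1=0 thr1.R0=0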